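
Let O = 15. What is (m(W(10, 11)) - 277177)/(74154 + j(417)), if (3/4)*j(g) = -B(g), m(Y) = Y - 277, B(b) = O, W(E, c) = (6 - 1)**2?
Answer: -277429/74134 ≈ -3.7423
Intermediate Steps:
W(E, c) = 25 (W(E, c) = 5**2 = 25)
B(b) = 15
m(Y) = -277 + Y
j(g) = -20 (j(g) = 4*(-1*15)/3 = (4/3)*(-15) = -20)
(m(W(10, 11)) - 277177)/(74154 + j(417)) = ((-277 + 25) - 277177)/(74154 - 20) = (-252 - 277177)/74134 = -277429*1/74134 = -277429/74134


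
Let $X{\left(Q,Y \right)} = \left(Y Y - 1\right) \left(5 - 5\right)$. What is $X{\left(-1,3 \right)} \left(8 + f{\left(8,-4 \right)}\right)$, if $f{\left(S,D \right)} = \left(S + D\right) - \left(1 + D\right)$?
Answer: $0$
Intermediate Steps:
$f{\left(S,D \right)} = -1 + S$ ($f{\left(S,D \right)} = \left(D + S\right) - \left(1 + D\right) = -1 + S$)
$X{\left(Q,Y \right)} = 0$ ($X{\left(Q,Y \right)} = \left(Y^{2} - 1\right) 0 = \left(-1 + Y^{2}\right) 0 = 0$)
$X{\left(-1,3 \right)} \left(8 + f{\left(8,-4 \right)}\right) = 0 \left(8 + \left(-1 + 8\right)\right) = 0 \left(8 + 7\right) = 0 \cdot 15 = 0$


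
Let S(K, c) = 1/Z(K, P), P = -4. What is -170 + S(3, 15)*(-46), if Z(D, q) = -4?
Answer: -317/2 ≈ -158.50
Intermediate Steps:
S(K, c) = -1/4 (S(K, c) = 1/(-4) = -1/4)
-170 + S(3, 15)*(-46) = -170 - 1/4*(-46) = -170 + 23/2 = -317/2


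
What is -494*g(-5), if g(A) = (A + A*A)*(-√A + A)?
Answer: 49400 + 9880*I*√5 ≈ 49400.0 + 22092.0*I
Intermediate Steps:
g(A) = (A + A²)*(A - √A)
-494*g(-5) = -494*((-5)² + (-5)³ - (-5)^(3/2) - (-5)^(5/2)) = -494*(25 - 125 - (-5)*I*√5 - 25*I*√5) = -494*(25 - 125 + 5*I*√5 - 25*I*√5) = -494*(-100 - 20*I*√5) = 49400 + 9880*I*√5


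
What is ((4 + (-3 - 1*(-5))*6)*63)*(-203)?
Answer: -204624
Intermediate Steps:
((4 + (-3 - 1*(-5))*6)*63)*(-203) = ((4 + (-3 + 5)*6)*63)*(-203) = ((4 + 2*6)*63)*(-203) = ((4 + 12)*63)*(-203) = (16*63)*(-203) = 1008*(-203) = -204624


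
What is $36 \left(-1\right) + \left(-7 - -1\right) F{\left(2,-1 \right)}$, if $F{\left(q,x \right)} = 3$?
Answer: $-54$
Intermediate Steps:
$36 \left(-1\right) + \left(-7 - -1\right) F{\left(2,-1 \right)} = 36 \left(-1\right) + \left(-7 - -1\right) 3 = -36 + \left(-7 + 1\right) 3 = -36 - 18 = -54$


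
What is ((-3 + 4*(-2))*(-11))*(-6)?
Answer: -726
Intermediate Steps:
((-3 + 4*(-2))*(-11))*(-6) = ((-3 - 8)*(-11))*(-6) = -11*(-11)*(-6) = 121*(-6) = -726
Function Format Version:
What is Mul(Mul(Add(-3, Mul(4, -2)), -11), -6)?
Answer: -726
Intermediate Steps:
Mul(Mul(Add(-3, Mul(4, -2)), -11), -6) = Mul(Mul(Add(-3, -8), -11), -6) = Mul(Mul(-11, -11), -6) = Mul(121, -6) = -726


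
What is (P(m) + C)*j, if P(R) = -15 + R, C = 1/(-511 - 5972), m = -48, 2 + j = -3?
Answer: 2042150/6483 ≈ 315.00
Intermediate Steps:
j = -5 (j = -2 - 3 = -5)
C = -1/6483 (C = 1/(-6483) = -1/6483 ≈ -0.00015425)
(P(m) + C)*j = ((-15 - 48) - 1/6483)*(-5) = (-63 - 1/6483)*(-5) = -408430/6483*(-5) = 2042150/6483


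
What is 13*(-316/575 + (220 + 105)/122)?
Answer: 1928199/70150 ≈ 27.487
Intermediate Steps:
13*(-316/575 + (220 + 105)/122) = 13*(-316*1/575 + 325*(1/122)) = 13*(-316/575 + 325/122) = 13*(148323/70150) = 1928199/70150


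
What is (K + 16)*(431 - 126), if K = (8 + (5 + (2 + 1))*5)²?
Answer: 707600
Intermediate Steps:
K = 2304 (K = (8 + (5 + 3)*5)² = (8 + 8*5)² = (8 + 40)² = 48² = 2304)
(K + 16)*(431 - 126) = (2304 + 16)*(431 - 126) = 2320*305 = 707600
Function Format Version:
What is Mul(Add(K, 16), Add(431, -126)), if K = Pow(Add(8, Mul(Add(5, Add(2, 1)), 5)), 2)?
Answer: 707600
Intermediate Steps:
K = 2304 (K = Pow(Add(8, Mul(Add(5, 3), 5)), 2) = Pow(Add(8, Mul(8, 5)), 2) = Pow(Add(8, 40), 2) = Pow(48, 2) = 2304)
Mul(Add(K, 16), Add(431, -126)) = Mul(Add(2304, 16), Add(431, -126)) = Mul(2320, 305) = 707600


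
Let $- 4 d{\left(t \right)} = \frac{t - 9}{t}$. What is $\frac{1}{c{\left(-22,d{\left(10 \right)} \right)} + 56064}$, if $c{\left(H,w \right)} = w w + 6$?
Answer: $\frac{1600}{89712001} \approx 1.7835 \cdot 10^{-5}$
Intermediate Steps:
$d{\left(t \right)} = - \frac{-9 + t}{4 t}$ ($d{\left(t \right)} = - \frac{\left(t - 9\right) \frac{1}{t}}{4} = - \frac{\left(-9 + t\right) \frac{1}{t}}{4} = - \frac{\frac{1}{t} \left(-9 + t\right)}{4} = - \frac{-9 + t}{4 t}$)
$c{\left(H,w \right)} = 6 + w^{2}$ ($c{\left(H,w \right)} = w^{2} + 6 = 6 + w^{2}$)
$\frac{1}{c{\left(-22,d{\left(10 \right)} \right)} + 56064} = \frac{1}{\left(6 + \left(\frac{9 - 10}{4 \cdot 10}\right)^{2}\right) + 56064} = \frac{1}{\left(6 + \left(\frac{1}{4} \cdot \frac{1}{10} \left(9 - 10\right)\right)^{2}\right) + 56064} = \frac{1}{\left(6 + \left(\frac{1}{4} \cdot \frac{1}{10} \left(-1\right)\right)^{2}\right) + 56064} = \frac{1}{\left(6 + \left(- \frac{1}{40}\right)^{2}\right) + 56064} = \frac{1}{\left(6 + \frac{1}{1600}\right) + 56064} = \frac{1}{\frac{9601}{1600} + 56064} = \frac{1}{\frac{89712001}{1600}} = \frac{1600}{89712001}$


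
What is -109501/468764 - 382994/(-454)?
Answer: 89742042981/106409428 ≈ 843.37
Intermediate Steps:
-109501/468764 - 382994/(-454) = -109501*1/468764 - 382994*(-1/454) = -109501/468764 + 191497/227 = 89742042981/106409428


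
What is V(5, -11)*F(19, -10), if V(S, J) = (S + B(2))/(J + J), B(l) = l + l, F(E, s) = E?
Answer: -171/22 ≈ -7.7727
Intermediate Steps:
B(l) = 2*l
V(S, J) = (4 + S)/(2*J) (V(S, J) = (S + 2*2)/(J + J) = (S + 4)/((2*J)) = (4 + S)*(1/(2*J)) = (4 + S)/(2*J))
V(5, -11)*F(19, -10) = ((½)*(4 + 5)/(-11))*19 = ((½)*(-1/11)*9)*19 = -9/22*19 = -171/22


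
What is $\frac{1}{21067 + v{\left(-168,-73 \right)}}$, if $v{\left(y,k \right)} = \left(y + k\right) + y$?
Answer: $\frac{1}{20658} \approx 4.8407 \cdot 10^{-5}$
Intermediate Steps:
$v{\left(y,k \right)} = k + 2 y$ ($v{\left(y,k \right)} = \left(k + y\right) + y = k + 2 y$)
$\frac{1}{21067 + v{\left(-168,-73 \right)}} = \frac{1}{21067 + \left(-73 + 2 \left(-168\right)\right)} = \frac{1}{21067 - 409} = \frac{1}{20658}$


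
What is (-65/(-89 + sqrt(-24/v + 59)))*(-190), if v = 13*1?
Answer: -1428895/10223 - 1235*sqrt(9659)/10223 ≈ -151.65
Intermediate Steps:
v = 13
(-65/(-89 + sqrt(-24/v + 59)))*(-190) = (-65/(-89 + sqrt(-24/13 + 59)))*(-190) = (-65/(-89 + sqrt(743/13)))*(-190) = (-65/(-89 + sqrt(9659)/13))*(-190) = -65/(-89 + sqrt(9659)/13)*(-190) = 12350/(-89 + sqrt(9659)/13)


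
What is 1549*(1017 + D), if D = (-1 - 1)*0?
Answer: 1575333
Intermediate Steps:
D = 0 (D = -2*0 = 0)
1549*(1017 + D) = 1549*(1017 + 0) = 1549*1017 = 1575333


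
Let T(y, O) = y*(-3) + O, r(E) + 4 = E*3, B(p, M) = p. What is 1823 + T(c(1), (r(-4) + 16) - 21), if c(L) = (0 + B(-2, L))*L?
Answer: 1808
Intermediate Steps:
r(E) = -4 + 3*E (r(E) = -4 + E*3 = -4 + 3*E)
c(L) = -2*L (c(L) = (0 - 2)*L = -2*L)
T(y, O) = O - 3*y (T(y, O) = -3*y + O = O - 3*y)
1823 + T(c(1), (r(-4) + 16) - 21) = 1823 + ((((-4 + 3*(-4)) + 16) - 21) - (-6)) = 1823 + ((((-4 - 12) + 16) - 21) - 3*(-2)) = 1823 + (((-16 + 16) - 21) + 6) = 1823 + ((0 - 21) + 6) = 1823 + (-21 + 6) = 1823 - 15 = 1808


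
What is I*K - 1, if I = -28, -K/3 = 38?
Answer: 3191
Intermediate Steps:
K = -114 (K = -3*38 = -114)
I*K - 1 = -28*(-114) - 1 = 3192 - 1 = 3191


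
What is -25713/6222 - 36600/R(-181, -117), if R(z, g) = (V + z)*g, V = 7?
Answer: -41732803/7037082 ≈ -5.9304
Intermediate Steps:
R(z, g) = g*(7 + z) (R(z, g) = (7 + z)*g = g*(7 + z))
-25713/6222 - 36600/R(-181, -117) = -25713/6222 - 36600*(-1/(117*(7 - 181))) = -25713*1/6222 - 36600/((-117*(-174))) = -8571/2074 - 36600/20358 = -8571/2074 - 36600*1/20358 = -8571/2074 - 6100/3393 = -41732803/7037082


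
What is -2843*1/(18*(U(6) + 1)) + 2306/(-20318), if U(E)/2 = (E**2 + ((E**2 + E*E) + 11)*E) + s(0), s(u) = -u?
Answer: -51068063/195479478 ≈ -0.26125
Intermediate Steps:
U(E) = 2*E**2 + 2*E*(11 + 2*E**2) (U(E) = 2*((E**2 + ((E**2 + E*E) + 11)*E) - 1*0) = 2*((E**2 + ((E**2 + E**2) + 11)*E) + 0) = 2*((E**2 + (2*E**2 + 11)*E) + 0) = 2*((E**2 + (11 + 2*E**2)*E) + 0) = 2*((E**2 + E*(11 + 2*E**2)) + 0) = 2*(E**2 + E*(11 + 2*E**2)) = 2*E**2 + 2*E*(11 + 2*E**2))
-2843*1/(18*(U(6) + 1)) + 2306/(-20318) = -2843*1/(18*(2*6*(11 + 6 + 2*6**2) + 1)) + 2306/(-20318) = -2843*1/(18*(2*6*(11 + 6 + 2*36) + 1)) + 2306*(-1/20318) = -2843*1/(18*(2*6*(11 + 6 + 72) + 1)) - 1153/10159 = -2843*1/(18*(2*6*89 + 1)) - 1153/10159 = -2843*1/(18*(1068 + 1)) - 1153/10159 = -2843/(18*1069) - 1153/10159 = -2843/19242 - 1153/10159 = -51068063/195479478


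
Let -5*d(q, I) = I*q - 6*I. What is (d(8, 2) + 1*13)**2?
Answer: 3721/25 ≈ 148.84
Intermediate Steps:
d(q, I) = 6*I/5 - I*q/5 (d(q, I) = -(I*q - 6*I)/5 = -(-6*I + I*q)/5 = 6*I/5 - I*q/5)
(d(8, 2) + 1*13)**2 = ((1/5)*2*(6 - 1*8) + 1*13)**2 = ((1/5)*2*(6 - 8) + 13)**2 = ((1/5)*2*(-2) + 13)**2 = (-4/5 + 13)**2 = (61/5)**2 = 3721/25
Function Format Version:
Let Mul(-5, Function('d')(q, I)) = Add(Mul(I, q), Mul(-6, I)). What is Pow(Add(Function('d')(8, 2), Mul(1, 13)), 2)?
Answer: Rational(3721, 25) ≈ 148.84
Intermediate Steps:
Function('d')(q, I) = Add(Mul(Rational(6, 5), I), Mul(Rational(-1, 5), I, q)) (Function('d')(q, I) = Mul(Rational(-1, 5), Add(Mul(I, q), Mul(-6, I))) = Mul(Rational(-1, 5), Add(Mul(-6, I), Mul(I, q))) = Add(Mul(Rational(6, 5), I), Mul(Rational(-1, 5), I, q)))
Pow(Add(Function('d')(8, 2), Mul(1, 13)), 2) = Pow(Add(Mul(Rational(1, 5), 2, Add(6, Mul(-1, 8))), Mul(1, 13)), 2) = Pow(Add(Mul(Rational(1, 5), 2, Add(6, -8)), 13), 2) = Pow(Add(Mul(Rational(1, 5), 2, -2), 13), 2) = Pow(Add(Rational(-4, 5), 13), 2) = Pow(Rational(61, 5), 2) = Rational(3721, 25)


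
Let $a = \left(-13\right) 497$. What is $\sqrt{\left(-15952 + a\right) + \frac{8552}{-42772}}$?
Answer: $\frac{i \sqrt{8867580839}}{629} \approx 149.71 i$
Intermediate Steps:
$a = -6461$
$\sqrt{\left(-15952 + a\right) + \frac{8552}{-42772}} = \sqrt{\left(-15952 - 6461\right) + \frac{8552}{-42772}} = \sqrt{-22413 + 8552 \left(- \frac{1}{42772}\right)} = \sqrt{-22413 - \frac{2138}{10693}} = \sqrt{- \frac{239664347}{10693}} = \frac{i \sqrt{8867580839}}{629}$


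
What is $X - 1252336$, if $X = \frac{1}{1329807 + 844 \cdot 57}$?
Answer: $- \frac{1725612559439}{1377915} \approx -1.2523 \cdot 10^{6}$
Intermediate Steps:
$X = \frac{1}{1377915}$ ($X = \frac{1}{1329807 + 48108} = \frac{1}{1377915} \approx 7.2573 \cdot 10^{-7}$)
$X - 1252336 = \frac{1}{1377915} - 1252336 = - \frac{1725612559439}{1377915}$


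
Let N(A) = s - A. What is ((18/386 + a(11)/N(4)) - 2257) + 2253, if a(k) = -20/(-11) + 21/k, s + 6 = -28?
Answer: -326847/80674 ≈ -4.0515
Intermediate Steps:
s = -34 (s = -6 - 28 = -34)
N(A) = -34 - A
a(k) = 20/11 + 21/k (a(k) = -20*(-1/11) + 21/k = 20/11 + 21/k)
((18/386 + a(11)/N(4)) - 2257) + 2253 = ((18/386 + (20/11 + 21/11)/(-34 - 1*4)) - 2257) + 2253 = ((18*(1/386) + (20/11 + 21*(1/11))/(-34 - 4)) - 2257) + 2253 = ((9/193 + (20/11 + 21/11)/(-38)) - 2257) + 2253 = ((9/193 + (41/11)*(-1/38)) - 2257) + 2253 = ((9/193 - 41/418) - 2257) + 2253 = (-4151/80674 - 2257) + 2253 = -182085369/80674 + 2253 = -326847/80674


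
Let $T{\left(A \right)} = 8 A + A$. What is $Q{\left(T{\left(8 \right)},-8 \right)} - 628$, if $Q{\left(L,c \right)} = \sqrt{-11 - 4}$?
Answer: $-628 + i \sqrt{15} \approx -628.0 + 3.873 i$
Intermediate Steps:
$T{\left(A \right)} = 9 A$
$Q{\left(L,c \right)} = i \sqrt{15}$ ($Q{\left(L,c \right)} = \sqrt{-15} = i \sqrt{15}$)
$Q{\left(T{\left(8 \right)},-8 \right)} - 628 = i \sqrt{15} - 628 = -628 + i \sqrt{15}$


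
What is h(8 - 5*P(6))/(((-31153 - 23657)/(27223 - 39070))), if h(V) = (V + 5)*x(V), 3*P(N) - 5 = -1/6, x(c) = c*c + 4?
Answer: 455844917/106550640 ≈ 4.2782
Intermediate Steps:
x(c) = 4 + c**2 (x(c) = c**2 + 4 = 4 + c**2)
P(N) = 29/18 (P(N) = 5/3 + (-1/6)/3 = 5/3 + (-1*1/6)/3 = 5/3 + (1/3)*(-1/6) = 5/3 - 1/18 = 29/18)
h(V) = (4 + V**2)*(5 + V) (h(V) = (V + 5)*(4 + V**2) = (5 + V)*(4 + V**2) = (4 + V**2)*(5 + V))
h(8 - 5*P(6))/(((-31153 - 23657)/(27223 - 39070))) = ((4 + (8 - 5*29/18)**2)*(5 + (8 - 5*29/18)))/(((-31153 - 23657)/(27223 - 39070))) = ((4 + (8 - 145/18)**2)*(5 + (8 - 145/18)))/((-54810/(-11847))) = ((4 + (-1/18)**2)*(5 - 1/18))/((-54810*(-1/11847))) = ((4 + 1/324)*(89/18))/(18270/3949) = ((1297/324)*(89/18))*(3949/18270) = (115433/5832)*(3949/18270) = 455844917/106550640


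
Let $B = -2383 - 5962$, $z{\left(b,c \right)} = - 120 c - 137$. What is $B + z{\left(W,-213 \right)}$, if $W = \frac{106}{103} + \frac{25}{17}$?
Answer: $17078$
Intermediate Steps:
$W = \frac{4377}{1751}$ ($W = 106 \cdot \frac{1}{103} + 25 \cdot \frac{1}{17} = \frac{106}{103} + \frac{25}{17} = \frac{4377}{1751} \approx 2.4997$)
$z{\left(b,c \right)} = -137 - 120 c$
$B = -8345$
$B + z{\left(W,-213 \right)} = -8345 - -25423 = -8345 + \left(-137 + 25560\right) = -8345 + 25423 = 17078$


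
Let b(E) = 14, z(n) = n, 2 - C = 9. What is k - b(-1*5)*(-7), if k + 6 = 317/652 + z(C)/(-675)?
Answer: 40707739/440100 ≈ 92.497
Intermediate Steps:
C = -7 (C = 2 - 1*9 = 2 - 9 = -7)
k = -2422061/440100 (k = -6 + (317/652 - 7/(-675)) = -6 + (317*(1/652) - 7*(-1/675)) = -6 + (317/652 + 7/675) = -6 + 218539/440100 = -2422061/440100 ≈ -5.5034)
k - b(-1*5)*(-7) = -2422061/440100 - 14*(-7) = -2422061/440100 - 1*(-98) = -2422061/440100 + 98 = 40707739/440100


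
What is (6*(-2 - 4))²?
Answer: 1296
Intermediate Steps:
(6*(-2 - 4))² = (6*(-6))² = (-36)² = 1296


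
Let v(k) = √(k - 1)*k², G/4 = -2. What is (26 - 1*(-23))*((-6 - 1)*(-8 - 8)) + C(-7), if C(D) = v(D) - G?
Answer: 5496 + 98*I*√2 ≈ 5496.0 + 138.59*I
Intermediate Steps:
G = -8 (G = 4*(-2) = -8)
v(k) = k²*√(-1 + k) (v(k) = √(-1 + k)*k² = k²*√(-1 + k))
C(D) = 8 + D²*√(-1 + D) (C(D) = D²*√(-1 + D) - 1*(-8) = D²*√(-1 + D) + 8 = 8 + D²*√(-1 + D))
(26 - 1*(-23))*((-6 - 1)*(-8 - 8)) + C(-7) = (26 - 1*(-23))*((-6 - 1)*(-8 - 8)) + (8 + (-7)²*√(-1 - 7)) = (26 + 23)*(-7*(-16)) + (8 + 49*√(-8)) = 49*112 + (8 + 49*(2*I*√2)) = 5488 + (8 + 98*I*√2) = 5496 + 98*I*√2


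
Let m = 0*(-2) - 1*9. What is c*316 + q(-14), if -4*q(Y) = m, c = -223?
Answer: -281863/4 ≈ -70466.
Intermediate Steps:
m = -9 (m = 0 - 9 = -9)
q(Y) = 9/4 (q(Y) = -¼*(-9) = 9/4)
c*316 + q(-14) = -223*316 + 9/4 = -70468 + 9/4 = -281863/4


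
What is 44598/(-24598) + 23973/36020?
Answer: -508366053/443009980 ≈ -1.1475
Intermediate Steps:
44598/(-24598) + 23973/36020 = 44598*(-1/24598) + 23973*(1/36020) = -22299/12299 + 23973/36020 = -508366053/443009980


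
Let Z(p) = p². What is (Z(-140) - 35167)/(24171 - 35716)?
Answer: 15567/11545 ≈ 1.3484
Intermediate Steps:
(Z(-140) - 35167)/(24171 - 35716) = ((-140)² - 35167)/(24171 - 35716) = (19600 - 35167)/(-11545) = -15567*(-1/11545) = 15567/11545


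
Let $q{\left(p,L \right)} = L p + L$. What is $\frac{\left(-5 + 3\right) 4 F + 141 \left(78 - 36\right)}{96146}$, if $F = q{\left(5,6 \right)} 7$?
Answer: $\frac{1953}{48073} \approx 0.040626$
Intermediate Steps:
$q{\left(p,L \right)} = L + L p$
$F = 252$ ($F = 6 \left(1 + 5\right) 7 = 6 \cdot 6 \cdot 7 = 36 \cdot 7 = 252$)
$\frac{\left(-5 + 3\right) 4 F + 141 \left(78 - 36\right)}{96146} = \frac{\left(-5 + 3\right) 4 \cdot 252 + 141 \left(78 - 36\right)}{96146} = \left(\left(-2\right) 4 \cdot 252 + 141 \cdot 42\right) \frac{1}{96146} = \left(\left(-8\right) 252 + 5922\right) \frac{1}{96146} = \left(-2016 + 5922\right) \frac{1}{96146} = 3906 \cdot \frac{1}{96146} = \frac{1953}{48073}$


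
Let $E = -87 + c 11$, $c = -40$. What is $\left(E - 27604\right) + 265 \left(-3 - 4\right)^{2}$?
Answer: $-15146$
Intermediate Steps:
$E = -527$ ($E = -87 - 440 = -527$)
$\left(E - 27604\right) + 265 \left(-3 - 4\right)^{2} = \left(-527 - 27604\right) + 265 \left(-3 - 4\right)^{2} = -28131 + 265 \left(-7\right)^{2} = -28131 + 265 \cdot 49 = -28131 + 12985 = -15146$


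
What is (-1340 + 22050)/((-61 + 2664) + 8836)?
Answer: 20710/11439 ≈ 1.8105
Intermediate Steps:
(-1340 + 22050)/((-61 + 2664) + 8836) = 20710/(2603 + 8836) = 20710/11439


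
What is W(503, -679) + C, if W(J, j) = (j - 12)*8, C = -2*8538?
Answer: -22604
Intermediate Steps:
C = -17076
W(J, j) = -96 + 8*j (W(J, j) = (-12 + j)*8 = -96 + 8*j)
W(503, -679) + C = (-96 + 8*(-679)) - 17076 = (-96 - 5432) - 17076 = -5528 - 17076 = -22604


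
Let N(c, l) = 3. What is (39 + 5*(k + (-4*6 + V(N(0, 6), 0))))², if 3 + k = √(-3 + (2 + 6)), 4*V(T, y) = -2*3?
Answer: 43349/4 - 1035*√5 ≈ 8522.9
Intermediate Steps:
V(T, y) = -3/2 (V(T, y) = (-2*3)/4 = (¼)*(-6) = -3/2)
k = -3 + √5 (k = -3 + √(-3 + (2 + 6)) = -3 + √(-3 + 8) = -3 + √5 ≈ -0.76393)
(39 + 5*(k + (-4*6 + V(N(0, 6), 0))))² = (39 + 5*((-3 + √5) + (-4*6 - 3/2)))² = (39 + 5*((-3 + √5) + (-24 - 3/2)))² = (39 + 5*((-3 + √5) - 51/2))² = (39 + 5*(-57/2 + √5))² = (39 + (-285/2 + 5*√5))² = (-207/2 + 5*√5)²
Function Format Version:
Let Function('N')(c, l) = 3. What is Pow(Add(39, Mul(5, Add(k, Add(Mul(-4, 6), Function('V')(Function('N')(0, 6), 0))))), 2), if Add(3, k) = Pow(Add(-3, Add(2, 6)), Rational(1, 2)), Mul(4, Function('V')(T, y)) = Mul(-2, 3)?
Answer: Add(Rational(43349, 4), Mul(-1035, Pow(5, Rational(1, 2)))) ≈ 8522.9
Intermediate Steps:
Function('V')(T, y) = Rational(-3, 2) (Function('V')(T, y) = Mul(Rational(1, 4), Mul(-2, 3)) = Mul(Rational(1, 4), -6) = Rational(-3, 2))
k = Add(-3, Pow(5, Rational(1, 2))) (k = Add(-3, Pow(Add(-3, Add(2, 6)), Rational(1, 2))) = Add(-3, Pow(Add(-3, 8), Rational(1, 2))) = Add(-3, Pow(5, Rational(1, 2))) ≈ -0.76393)
Pow(Add(39, Mul(5, Add(k, Add(Mul(-4, 6), Function('V')(Function('N')(0, 6), 0))))), 2) = Pow(Add(39, Mul(5, Add(Add(-3, Pow(5, Rational(1, 2))), Add(Mul(-4, 6), Rational(-3, 2))))), 2) = Pow(Add(39, Mul(5, Add(Add(-3, Pow(5, Rational(1, 2))), Add(-24, Rational(-3, 2))))), 2) = Pow(Add(39, Mul(5, Add(Add(-3, Pow(5, Rational(1, 2))), Rational(-51, 2)))), 2) = Pow(Add(39, Mul(5, Add(Rational(-57, 2), Pow(5, Rational(1, 2))))), 2) = Pow(Add(39, Add(Rational(-285, 2), Mul(5, Pow(5, Rational(1, 2))))), 2) = Pow(Add(Rational(-207, 2), Mul(5, Pow(5, Rational(1, 2)))), 2)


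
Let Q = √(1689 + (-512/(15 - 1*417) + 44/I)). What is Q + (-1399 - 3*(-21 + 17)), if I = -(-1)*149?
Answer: -1387 + √1516343296701/29949 ≈ -1345.9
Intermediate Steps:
I = 149 (I = -1*(-149) = 149)
Q = √1516343296701/29949 (Q = √(1689 + (-512/(15 - 1*417) + 44/149)) = √(1689 + (-512/(15 - 417) + 44*(1/149))) = √(1689 + (-512/(-402) + 44/149)) = √(1689 + (-512*(-1/402) + 44/149)) = √(1689 + (256/201 + 44/149)) = √(1689 + 46988/29949) = √(50630849/29949) = √1516343296701/29949 ≈ 41.117)
Q + (-1399 - 3*(-21 + 17)) = √1516343296701/29949 + (-1399 - 3*(-21 + 17)) = √1516343296701/29949 + (-1399 - 3*(-4)) = √1516343296701/29949 + (-1399 - 1*(-12)) = √1516343296701/29949 + (-1399 + 12) = √1516343296701/29949 - 1387 = -1387 + √1516343296701/29949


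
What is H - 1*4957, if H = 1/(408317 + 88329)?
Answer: -2461874221/496646 ≈ -4957.0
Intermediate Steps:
H = 1/496646 ≈ 2.0135e-6
H - 1*4957 = 1/496646 - 1*4957 = 1/496646 - 4957 = -2461874221/496646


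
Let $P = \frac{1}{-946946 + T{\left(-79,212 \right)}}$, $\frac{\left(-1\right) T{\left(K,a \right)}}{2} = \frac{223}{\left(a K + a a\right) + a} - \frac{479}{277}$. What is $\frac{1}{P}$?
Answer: $- \frac{3725753066907}{3934508} \approx -9.4694 \cdot 10^{5}$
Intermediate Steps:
$T{\left(K,a \right)} = \frac{958}{277} - \frac{446}{a + a^{2} + K a}$ ($T{\left(K,a \right)} = - 2 \left(\frac{223}{\left(a K + a a\right) + a} - \frac{479}{277}\right) = - 2 \left(\frac{223}{\left(K a + a^{2}\right) + a} - \frac{479}{277}\right) = - 2 \left(\frac{223}{\left(a^{2} + K a\right) + a} - \frac{479}{277}\right) = - 2 \left(\frac{223}{a + a^{2} + K a} - \frac{479}{277}\right) = - 2 \left(- \frac{479}{277} + \frac{223}{a + a^{2} + K a}\right) = \frac{958}{277} - \frac{446}{a + a^{2} + K a}$)
$P = - \frac{3934508}{3725753066907}$ ($P = \frac{1}{-946946 + \frac{2 \left(-61771 + 479 \cdot 212 + 479 \cdot 212^{2} + 479 \left(-79\right) 212\right)}{277 \cdot 212 \left(1 - 79 + 212\right)}} = \frac{1}{-946946 + \frac{2}{277} \cdot \frac{1}{212} \cdot \frac{1}{134} \left(-61771 + 101548 + 479 \cdot 44944 - 8022292\right)} = \frac{1}{-946946 + \frac{2}{277} \cdot \frac{1}{212} \cdot \frac{1}{134} \left(-61771 + 101548 + 21528176 - 8022292\right)} = \frac{1}{-946946 + \frac{2}{277} \cdot \frac{1}{212} \cdot \frac{1}{134} \cdot 13545661} = \frac{1}{-946946 + \frac{13545661}{3934508}} = \frac{1}{- \frac{3725753066907}{3934508}} = - \frac{3934508}{3725753066907} \approx -1.056 \cdot 10^{-6}$)
$\frac{1}{P} = \frac{1}{- \frac{3934508}{3725753066907}} = - \frac{3725753066907}{3934508}$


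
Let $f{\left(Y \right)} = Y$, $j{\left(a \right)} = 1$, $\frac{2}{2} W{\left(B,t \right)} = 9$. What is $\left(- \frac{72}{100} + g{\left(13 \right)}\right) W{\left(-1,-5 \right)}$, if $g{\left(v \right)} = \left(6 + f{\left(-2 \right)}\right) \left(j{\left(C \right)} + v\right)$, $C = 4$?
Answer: $\frac{12438}{25} \approx 497.52$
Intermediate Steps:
$W{\left(B,t \right)} = 9$
$g{\left(v \right)} = 4 + 4 v$ ($g{\left(v \right)} = \left(6 - 2\right) \left(1 + v\right) = 4 \left(1 + v\right) = 4 + 4 v$)
$\left(- \frac{72}{100} + g{\left(13 \right)}\right) W{\left(-1,-5 \right)} = \left(- \frac{72}{100} + \left(4 + 4 \cdot 13\right)\right) 9 = \left(\left(-72\right) \frac{1}{100} + \left(4 + 52\right)\right) 9 = \left(- \frac{18}{25} + 56\right) 9 = \frac{1382}{25} \cdot 9 = \frac{12438}{25}$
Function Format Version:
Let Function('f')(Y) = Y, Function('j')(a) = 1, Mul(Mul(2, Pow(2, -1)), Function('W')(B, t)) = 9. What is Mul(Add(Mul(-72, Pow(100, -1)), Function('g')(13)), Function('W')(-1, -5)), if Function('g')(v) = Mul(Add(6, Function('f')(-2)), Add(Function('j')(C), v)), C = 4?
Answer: Rational(12438, 25) ≈ 497.52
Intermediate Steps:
Function('W')(B, t) = 9
Function('g')(v) = Add(4, Mul(4, v)) (Function('g')(v) = Mul(Add(6, -2), Add(1, v)) = Mul(4, Add(1, v)) = Add(4, Mul(4, v)))
Mul(Add(Mul(-72, Pow(100, -1)), Function('g')(13)), Function('W')(-1, -5)) = Mul(Add(Mul(-72, Pow(100, -1)), Add(4, Mul(4, 13))), 9) = Mul(Add(Mul(-72, Rational(1, 100)), Add(4, 52)), 9) = Mul(Add(Rational(-18, 25), 56), 9) = Mul(Rational(1382, 25), 9) = Rational(12438, 25)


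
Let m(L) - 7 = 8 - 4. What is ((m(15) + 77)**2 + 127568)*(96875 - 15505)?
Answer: 11010337440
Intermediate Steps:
m(L) = 11 (m(L) = 7 + (8 - 4) = 7 + 4 = 11)
((m(15) + 77)**2 + 127568)*(96875 - 15505) = ((11 + 77)**2 + 127568)*(96875 - 15505) = (88**2 + 127568)*81370 = (7744 + 127568)*81370 = 135312*81370 = 11010337440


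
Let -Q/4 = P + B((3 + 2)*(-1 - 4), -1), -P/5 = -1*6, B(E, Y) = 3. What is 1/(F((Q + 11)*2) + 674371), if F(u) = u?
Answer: 1/674129 ≈ 1.4834e-6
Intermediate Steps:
P = 30 (P = -(-5)*6 = -5*(-6) = 30)
Q = -132 (Q = -4*(30 + 3) = -4*33 = -132)
1/(F((Q + 11)*2) + 674371) = 1/((-132 + 11)*2 + 674371) = 1/(-121*2 + 674371) = 1/(-242 + 674371) = 1/674129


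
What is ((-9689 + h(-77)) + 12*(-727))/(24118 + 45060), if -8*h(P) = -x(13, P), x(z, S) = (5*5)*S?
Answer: -149229/553424 ≈ -0.26965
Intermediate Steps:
x(z, S) = 25*S
h(P) = 25*P/8 (h(P) = -(-1)*25*P/8 = -(-25)*P/8 = 25*P/8)
((-9689 + h(-77)) + 12*(-727))/(24118 + 45060) = ((-9689 + (25/8)*(-77)) + 12*(-727))/(24118 + 45060) = ((-9689 - 1925/8) - 8724)/69178 = (-79437/8 - 8724)*(1/69178) = -149229/8*1/69178 = -149229/553424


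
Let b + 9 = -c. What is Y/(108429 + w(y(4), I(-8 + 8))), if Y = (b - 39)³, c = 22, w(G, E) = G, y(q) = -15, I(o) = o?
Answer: -171500/54207 ≈ -3.1638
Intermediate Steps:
b = -31 (b = -9 - 1*22 = -9 - 22 = -31)
Y = -343000 (Y = (-31 - 39)³ = (-70)³ = -343000)
Y/(108429 + w(y(4), I(-8 + 8))) = -343000/(108429 - 15) = -343000/108414 = -343000*1/108414 = -171500/54207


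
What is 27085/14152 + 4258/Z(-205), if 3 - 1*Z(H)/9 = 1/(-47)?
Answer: 1433398891/9043128 ≈ 158.51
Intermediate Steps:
Z(H) = 1278/47 (Z(H) = 27 - 9/(-47) = 27 - 9*(-1/47) = 27 + 9/47 = 1278/47)
27085/14152 + 4258/Z(-205) = 27085/14152 + 4258/(1278/47) = 27085*(1/14152) + 4258*(47/1278) = 27085/14152 + 100063/639 = 1433398891/9043128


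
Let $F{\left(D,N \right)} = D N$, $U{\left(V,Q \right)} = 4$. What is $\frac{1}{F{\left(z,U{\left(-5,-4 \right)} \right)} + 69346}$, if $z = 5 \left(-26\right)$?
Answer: $\frac{1}{68826} \approx 1.4529 \cdot 10^{-5}$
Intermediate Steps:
$z = -130$
$\frac{1}{F{\left(z,U{\left(-5,-4 \right)} \right)} + 69346} = \frac{1}{\left(-130\right) 4 + 69346} = \frac{1}{-520 + 69346} = \frac{1}{68826}$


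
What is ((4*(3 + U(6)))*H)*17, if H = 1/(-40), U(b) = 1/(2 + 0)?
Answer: -119/20 ≈ -5.9500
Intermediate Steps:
U(b) = ½ (U(b) = 1/2 = ½)
H = -1/40 ≈ -0.025000
((4*(3 + U(6)))*H)*17 = ((4*(3 + ½))*(-1/40))*17 = ((4*(7/2))*(-1/40))*17 = (14*(-1/40))*17 = -7/20*17 = -119/20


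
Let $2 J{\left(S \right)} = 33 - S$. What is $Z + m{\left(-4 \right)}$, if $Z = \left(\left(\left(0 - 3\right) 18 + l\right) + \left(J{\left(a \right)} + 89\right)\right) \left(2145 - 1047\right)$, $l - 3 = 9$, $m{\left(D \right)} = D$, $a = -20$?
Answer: $80699$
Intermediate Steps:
$J{\left(S \right)} = \frac{33}{2} - \frac{S}{2}$ ($J{\left(S \right)} = \frac{33 - S}{2} = \frac{33}{2} - \frac{S}{2}$)
$l = 12$ ($l = 3 + 9 = 12$)
$Z = 80703$ ($Z = \left(\left(\left(0 - 3\right) 18 + 12\right) + \left(\left(\frac{33}{2} - -10\right) + 89\right)\right) \left(2145 - 1047\right) = \left(\left(\left(-3\right) 18 + 12\right) + \left(\left(\frac{33}{2} + 10\right) + 89\right)\right) 1098 = \left(\left(-54 + 12\right) + \left(\frac{53}{2} + 89\right)\right) 1098 = \left(-42 + \frac{231}{2}\right) 1098 = \frac{147}{2} \cdot 1098 = 80703$)
$Z + m{\left(-4 \right)} = 80703 - 4 = 80699$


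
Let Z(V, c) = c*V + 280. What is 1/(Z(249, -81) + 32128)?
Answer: 1/12239 ≈ 8.1706e-5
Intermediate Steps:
Z(V, c) = 280 + V*c (Z(V, c) = V*c + 280 = 280 + V*c)
1/(Z(249, -81) + 32128) = 1/((280 + 249*(-81)) + 32128) = 1/((280 - 20169) + 32128) = 1/(-19889 + 32128) = 1/12239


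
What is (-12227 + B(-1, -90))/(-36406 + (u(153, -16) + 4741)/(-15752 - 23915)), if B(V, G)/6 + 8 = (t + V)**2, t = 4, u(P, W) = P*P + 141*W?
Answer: 484770407/1444142696 ≈ 0.33568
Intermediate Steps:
u(P, W) = P**2 + 141*W
B(V, G) = -48 + 6*(4 + V)**2
(-12227 + B(-1, -90))/(-36406 + (u(153, -16) + 4741)/(-15752 - 23915)) = (-12227 + (-48 + 6*(4 - 1)**2))/(-36406 + ((153**2 + 141*(-16)) + 4741)/(-15752 - 23915)) = (-12227 + (-48 + 6*3**2))/(-36406 + ((23409 - 2256) + 4741)/(-39667)) = (-12227 + (-48 + 6*9))/(-36406 + (21153 + 4741)*(-1/39667)) = (-12227 + (-48 + 54))/(-36406 + 25894*(-1/39667)) = (-12227 + 6)/(-36406 - 25894/39667) = -12221/(-1444142696/39667) = -12221*(-39667/1444142696) = 484770407/1444142696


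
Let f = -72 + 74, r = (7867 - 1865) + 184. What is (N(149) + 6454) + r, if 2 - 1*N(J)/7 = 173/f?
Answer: 24097/2 ≈ 12049.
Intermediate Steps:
r = 6186 (r = 6002 + 184 = 6186)
f = 2
N(J) = -1183/2 (N(J) = 14 - 1211/2 = -1183/2)
(N(149) + 6454) + r = (-1183/2 + 6454) + 6186 = 11725/2 + 6186 = 24097/2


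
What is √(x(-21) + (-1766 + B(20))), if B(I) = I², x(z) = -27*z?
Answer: I*√799 ≈ 28.267*I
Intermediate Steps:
√(x(-21) + (-1766 + B(20))) = √(-27*(-21) + (-1766 + 20²)) = √(567 + (-1766 + 400)) = √(567 - 1366) = √(-799) = I*√799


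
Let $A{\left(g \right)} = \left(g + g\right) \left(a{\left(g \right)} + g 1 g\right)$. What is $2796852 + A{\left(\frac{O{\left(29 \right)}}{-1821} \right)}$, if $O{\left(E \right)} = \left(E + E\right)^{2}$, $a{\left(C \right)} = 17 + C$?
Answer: $\frac{16888406421027100}{6038510661} \approx 2.7968 \cdot 10^{6}$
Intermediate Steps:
$O{\left(E \right)} = 4 E^{2}$ ($O{\left(E \right)} = \left(2 E\right)^{2} = 4 E^{2}$)
$A{\left(g \right)} = 2 g \left(17 + g + g^{2}\right)$ ($A{\left(g \right)} = \left(g + g\right) \left(\left(17 + g\right) + g 1 g\right) = 2 g \left(\left(17 + g\right) + g g\right) = 2 g \left(\left(17 + g\right) + g^{2}\right) = 2 g \left(17 + g + g^{2}\right)$)
$2796852 + A{\left(\frac{O{\left(29 \right)}}{-1821} \right)} = 2796852 + 2 \frac{4 \cdot 29^{2}}{-1821} \left(17 + \frac{4 \cdot 29^{2}}{-1821} + \left(\frac{4 \cdot 29^{2}}{-1821}\right)^{2}\right) = 2796852 + 2 \cdot 4 \cdot 841 \left(- \frac{1}{1821}\right) \left(17 + 4 \cdot 841 \left(- \frac{1}{1821}\right) + \left(4 \cdot 841 \left(- \frac{1}{1821}\right)\right)^{2}\right) = 2796852 + 2 \cdot 3364 \left(- \frac{1}{1821}\right) \left(17 + 3364 \left(- \frac{1}{1821}\right) + \left(3364 \left(- \frac{1}{1821}\right)\right)^{2}\right) = 2796852 + 2 \left(- \frac{3364}{1821}\right) \left(17 - \frac{3364}{1821} + \left(- \frac{3364}{1821}\right)^{2}\right) = 2796852 + 2 \left(- \frac{3364}{1821}\right) \left(17 - \frac{3364}{1821} + \frac{11316496}{3316041}\right) = 2796852 + 2 \left(- \frac{3364}{1821}\right) \frac{61563349}{3316041} = 2796852 - \frac{414198212072}{6038510661} = \frac{16888406421027100}{6038510661}$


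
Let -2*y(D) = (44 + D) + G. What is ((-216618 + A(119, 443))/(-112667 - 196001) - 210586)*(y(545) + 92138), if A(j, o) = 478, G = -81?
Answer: -1493136668728068/77167 ≈ -1.9349e+10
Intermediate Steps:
y(D) = 37/2 - D/2 (y(D) = -((44 + D) - 81)/2 = -(-37 + D)/2 = 37/2 - D/2)
((-216618 + A(119, 443))/(-112667 - 196001) - 210586)*(y(545) + 92138) = ((-216618 + 478)/(-112667 - 196001) - 210586)*((37/2 - ½*545) + 92138) = (-216140/(-308668) - 210586)*((37/2 - 545/2) + 92138) = (-216140*(-1/308668) - 210586)*(-254 + 92138) = (54035/77167 - 210586)*91884 = -16250235827/77167*91884 = -1493136668728068/77167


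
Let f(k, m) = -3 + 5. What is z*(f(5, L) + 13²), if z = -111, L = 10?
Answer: -18981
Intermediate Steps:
f(k, m) = 2
z*(f(5, L) + 13²) = -111*(2 + 13²) = -111*(2 + 169) = -111*171 = -18981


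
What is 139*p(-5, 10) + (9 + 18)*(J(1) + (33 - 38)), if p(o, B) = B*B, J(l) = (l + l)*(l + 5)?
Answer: 14089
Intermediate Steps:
J(l) = 2*l*(5 + l) (J(l) = (2*l)*(5 + l) = 2*l*(5 + l))
p(o, B) = B²
139*p(-5, 10) + (9 + 18)*(J(1) + (33 - 38)) = 139*10² + (9 + 18)*(2*1*(5 + 1) + (33 - 38)) = 139*100 + 27*(2*1*6 - 5) = 13900 + 27*(12 - 5) = 13900 + 27*7 = 13900 + 189 = 14089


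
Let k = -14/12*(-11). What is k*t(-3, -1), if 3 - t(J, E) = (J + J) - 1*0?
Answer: 231/2 ≈ 115.50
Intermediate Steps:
t(J, E) = 3 - 2*J (t(J, E) = 3 - ((J + J) - 1*0) = 3 - (2*J + 0) = 3 - 2*J)
k = 77/6 (k = -14*1/12*(-11) = -7/6*(-11) = 77/6 ≈ 12.833)
k*t(-3, -1) = 77*(3 - 2*(-3))/6 = 77*(3 + 6)/6 = (77/6)*9 = 231/2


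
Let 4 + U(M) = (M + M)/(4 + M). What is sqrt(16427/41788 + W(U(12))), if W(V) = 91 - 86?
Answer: sqrt(2354409049)/20894 ≈ 2.3223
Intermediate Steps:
U(M) = -4 + 2*M/(4 + M) (U(M) = -4 + (M + M)/(4 + M) = -4 + (2*M)/(4 + M) = -4 + 2*M/(4 + M))
W(V) = 5
sqrt(16427/41788 + W(U(12))) = sqrt(16427/41788 + 5) = sqrt(225367/41788) = sqrt(2354409049)/20894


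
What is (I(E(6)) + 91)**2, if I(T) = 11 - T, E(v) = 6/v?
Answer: 10201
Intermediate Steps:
(I(E(6)) + 91)**2 = ((11 - 6/6) + 91)**2 = ((11 - 1*1) + 91)**2 = ((11 - 1) + 91)**2 = (10 + 91)**2 = 101**2 = 10201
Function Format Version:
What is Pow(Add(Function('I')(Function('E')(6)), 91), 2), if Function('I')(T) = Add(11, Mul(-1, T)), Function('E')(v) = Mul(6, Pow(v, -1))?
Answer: 10201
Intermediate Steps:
Pow(Add(Function('I')(Function('E')(6)), 91), 2) = Pow(Add(Add(11, Mul(-1, Mul(6, Pow(6, -1)))), 91), 2) = Pow(Add(Add(11, Mul(-1, Mul(6, Rational(1, 6)))), 91), 2) = Pow(Add(Add(11, Mul(-1, 1)), 91), 2) = Pow(Add(Add(11, -1), 91), 2) = Pow(Add(10, 91), 2) = Pow(101, 2) = 10201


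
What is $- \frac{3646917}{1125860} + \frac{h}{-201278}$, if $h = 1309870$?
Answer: $- \frac{1104387199063}{113305424540} \approx -9.747$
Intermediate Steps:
$- \frac{3646917}{1125860} + \frac{h}{-201278} = - \frac{3646917}{1125860} + \frac{1309870}{-201278} = \left(-3646917\right) \frac{1}{1125860} + 1309870 \left(- \frac{1}{201278}\right) = - \frac{3646917}{1125860} - \frac{654935}{100639} = - \frac{1104387199063}{113305424540}$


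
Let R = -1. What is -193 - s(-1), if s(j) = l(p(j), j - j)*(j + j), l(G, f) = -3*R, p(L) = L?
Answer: -187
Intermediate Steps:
l(G, f) = 3 (l(G, f) = -3*(-1) = 3)
s(j) = 6*j (s(j) = 3*(j + j) = 3*(2*j) = 6*j)
-193 - s(-1) = -193 - 6*(-1) = -193 - 1*(-6) = -193 + 6 = -187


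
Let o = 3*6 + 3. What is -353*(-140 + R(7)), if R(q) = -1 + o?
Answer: 42360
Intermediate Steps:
o = 21 (o = 18 + 3 = 21)
R(q) = 20 (R(q) = -1 + 21 = 20)
-353*(-140 + R(7)) = -353*(-140 + 20) = -353*(-120) = 42360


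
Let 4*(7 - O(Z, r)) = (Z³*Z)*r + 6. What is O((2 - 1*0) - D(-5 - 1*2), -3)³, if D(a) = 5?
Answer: 18609625/64 ≈ 2.9078e+5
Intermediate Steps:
O(Z, r) = 11/2 - r*Z⁴/4 (O(Z, r) = 7 - ((Z³*Z)*r + 6)/4 = 7 - (Z⁴*r + 6)/4 = 7 - (r*Z⁴ + 6)/4 = 7 - (6 + r*Z⁴)/4 = 7 + (-3/2 - r*Z⁴/4) = 11/2 - r*Z⁴/4)
O((2 - 1*0) - D(-5 - 1*2), -3)³ = (11/2 - ¼*(-3)*((2 - 1*0) - 1*5)⁴)³ = (11/2 - ¼*(-3)*((2 + 0) - 5)⁴)³ = (11/2 - ¼*(-3)*(2 - 5)⁴)³ = (11/2 - ¼*(-3)*(-3)⁴)³ = (11/2 - ¼*(-3)*81)³ = (11/2 + 243/4)³ = (265/4)³ = 18609625/64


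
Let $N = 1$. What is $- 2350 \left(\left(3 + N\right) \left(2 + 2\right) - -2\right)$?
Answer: $-42300$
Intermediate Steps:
$- 2350 \left(\left(3 + N\right) \left(2 + 2\right) - -2\right) = - 2350 \left(\left(3 + 1\right) \left(2 + 2\right) - -2\right) = - 2350 \left(4 \cdot 4 + 2\right) = - 2350 \left(16 + 2\right) = \left(-2350\right) 18 = -42300$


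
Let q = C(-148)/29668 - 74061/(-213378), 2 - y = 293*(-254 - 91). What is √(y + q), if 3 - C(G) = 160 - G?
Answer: √28132613772587402206821/527541542 ≈ 317.94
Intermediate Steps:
C(G) = -157 + G (C(G) = 3 - (160 - G) = 3 + (-160 + G) = -157 + G)
y = 101087 (y = 2 - 293*(-254 - 91) = 2 - 293*(-345) = 2 - 1*(-101085) = 2 + 101085 = 101087)
q = 355360243/1055083084 (q = (-157 - 148)/29668 - 74061/(-213378) = -305*1/29668 - 74061*(-1/213378) = -305/29668 + 24687/71126 = 355360243/1055083084 ≈ 0.33681)
√(y + q) = √(101087 + 355360243/1055083084) = √(106655539072551/1055083084) = √28132613772587402206821/527541542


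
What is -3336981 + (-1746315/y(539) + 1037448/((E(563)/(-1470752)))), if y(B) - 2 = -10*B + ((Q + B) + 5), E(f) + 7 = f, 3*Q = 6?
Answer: -205473482102789/74782 ≈ -2.7476e+9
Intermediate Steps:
Q = 2 (Q = (⅓)*6 = 2)
E(f) = -7 + f
y(B) = 9 - 9*B (y(B) = 2 + (-10*B + ((2 + B) + 5)) = 2 + (-10*B + (7 + B)) = 2 + (7 - 9*B) = 9 - 9*B)
-3336981 + (-1746315/y(539) + 1037448/((E(563)/(-1470752)))) = -3336981 + (-1746315/(9 - 9*539) + 1037448/(((-7 + 563)/(-1470752)))) = -3336981 + (-1746315/(9 - 4851) + 1037448/((556*(-1/1470752)))) = -3336981 + (-1746315/(-4842) + 1037448/(-139/367688)) = -3336981 + (-1746315*(-1/4842) + 1037448*(-367688/139)) = -3336981 + (194035/538 - 381457180224/139) = -3336981 - 205223935989647/74782 = -205473482102789/74782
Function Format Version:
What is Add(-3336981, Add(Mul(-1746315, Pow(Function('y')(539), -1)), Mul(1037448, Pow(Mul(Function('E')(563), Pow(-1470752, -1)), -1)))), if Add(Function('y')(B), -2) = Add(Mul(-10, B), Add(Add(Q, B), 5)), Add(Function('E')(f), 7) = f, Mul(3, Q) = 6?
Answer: Rational(-205473482102789, 74782) ≈ -2.7476e+9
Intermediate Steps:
Q = 2 (Q = Mul(Rational(1, 3), 6) = 2)
Function('E')(f) = Add(-7, f)
Function('y')(B) = Add(9, Mul(-9, B)) (Function('y')(B) = Add(2, Add(Mul(-10, B), Add(Add(2, B), 5))) = Add(2, Add(Mul(-10, B), Add(7, B))) = Add(2, Add(7, Mul(-9, B))) = Add(9, Mul(-9, B)))
Add(-3336981, Add(Mul(-1746315, Pow(Function('y')(539), -1)), Mul(1037448, Pow(Mul(Function('E')(563), Pow(-1470752, -1)), -1)))) = Add(-3336981, Add(Mul(-1746315, Pow(Add(9, Mul(-9, 539)), -1)), Mul(1037448, Pow(Mul(Add(-7, 563), Pow(-1470752, -1)), -1)))) = Add(-3336981, Add(Mul(-1746315, Pow(Add(9, -4851), -1)), Mul(1037448, Pow(Mul(556, Rational(-1, 1470752)), -1)))) = Add(-3336981, Add(Mul(-1746315, Pow(-4842, -1)), Mul(1037448, Pow(Rational(-139, 367688), -1)))) = Add(-3336981, Add(Mul(-1746315, Rational(-1, 4842)), Mul(1037448, Rational(-367688, 139)))) = Add(-3336981, Add(Rational(194035, 538), Rational(-381457180224, 139))) = Add(-3336981, Rational(-205223935989647, 74782)) = Rational(-205473482102789, 74782)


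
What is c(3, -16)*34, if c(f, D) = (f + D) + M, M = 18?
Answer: 170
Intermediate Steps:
c(f, D) = 18 + D + f (c(f, D) = (f + D) + 18 = (D + f) + 18 = 18 + D + f)
c(3, -16)*34 = (18 - 16 + 3)*34 = 5*34 = 170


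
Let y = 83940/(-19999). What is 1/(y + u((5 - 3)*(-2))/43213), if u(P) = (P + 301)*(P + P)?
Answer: -864216787/3674816844 ≈ -0.23517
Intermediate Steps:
y = -83940/19999 (y = 83940*(-1/19999) = -83940/19999 ≈ -4.1972)
u(P) = 2*P*(301 + P) (u(P) = (301 + P)*(2*P) = 2*P*(301 + P))
1/(y + u((5 - 3)*(-2))/43213) = 1/(-83940/19999 + (2*((5 - 3)*(-2))*(301 + (5 - 3)*(-2)))/43213) = 1/(-83940/19999 + (2*(2*(-2))*(301 + 2*(-2)))*(1/43213)) = 1/(-83940/19999 + (2*(-4)*(301 - 4))*(1/43213)) = 1/(-83940/19999 + (2*(-4)*297)*(1/43213)) = 1/(-83940/19999 - 2376*1/43213) = 1/(-83940/19999 - 2376/43213) = 1/(-3674816844/864216787) = -864216787/3674816844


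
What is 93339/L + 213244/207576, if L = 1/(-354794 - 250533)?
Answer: -2932043010916271/51894 ≈ -5.6501e+10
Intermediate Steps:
L = -1/605327 (L = 1/(-605327) = -1/605327 ≈ -1.6520e-6)
93339/L + 213244/207576 = 93339/(-1/605327) + 213244/207576 = 93339*(-605327) + 213244*(1/207576) = -56500616853 + 53311/51894 = -2932043010916271/51894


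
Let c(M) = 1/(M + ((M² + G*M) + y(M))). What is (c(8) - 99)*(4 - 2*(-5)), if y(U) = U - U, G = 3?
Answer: -66521/48 ≈ -1385.9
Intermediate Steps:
y(U) = 0
c(M) = 1/(M² + 4*M) (c(M) = 1/(M + ((M² + 3*M) + 0)) = 1/(M + (M² + 3*M)) = 1/(M² + 4*M))
(c(8) - 99)*(4 - 2*(-5)) = (1/(8*(4 + 8)) - 99)*(4 - 2*(-5)) = ((⅛)/12 - 99)*(4 + 10) = ((⅛)*(1/12) - 99)*14 = (1/96 - 99)*14 = -9503/96*14 = -66521/48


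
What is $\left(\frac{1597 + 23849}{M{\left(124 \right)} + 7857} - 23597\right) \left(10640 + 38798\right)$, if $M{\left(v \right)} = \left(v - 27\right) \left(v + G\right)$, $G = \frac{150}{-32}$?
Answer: $- \frac{362654733480542}{310885} \approx -1.1665 \cdot 10^{9}$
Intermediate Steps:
$G = - \frac{75}{16}$ ($G = 150 \left(- \frac{1}{32}\right) = - \frac{75}{16} \approx -4.6875$)
$M{\left(v \right)} = \left(-27 + v\right) \left(- \frac{75}{16} + v\right)$ ($M{\left(v \right)} = \left(v - 27\right) \left(v - \frac{75}{16}\right) = \left(-27 + v\right) \left(- \frac{75}{16} + v\right)$)
$\left(\frac{1597 + 23849}{M{\left(124 \right)} + 7857} - 23597\right) \left(10640 + 38798\right) = \left(\frac{1597 + 23849}{\left(\frac{2025}{16} + 124^{2} - \frac{15717}{4}\right) + 7857} - 23597\right) \left(10640 + 38798\right) = \left(\frac{25446}{\left(\frac{2025}{16} + 15376 - \frac{15717}{4}\right) + 7857} - 23597\right) 49438 = \left(\frac{25446}{\frac{185173}{16} + 7857} - 23597\right) 49438 = \left(\frac{25446}{\frac{310885}{16}} - 23597\right) 49438 = \left(25446 \cdot \frac{16}{310885} - 23597\right) 49438 = \left(\frac{407136}{310885} - 23597\right) 49438 = \left(- \frac{7335546209}{310885}\right) 49438 = - \frac{362654733480542}{310885}$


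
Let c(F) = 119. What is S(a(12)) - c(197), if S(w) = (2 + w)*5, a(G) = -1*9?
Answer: -154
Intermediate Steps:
a(G) = -9
S(w) = 10 + 5*w
S(a(12)) - c(197) = (10 + 5*(-9)) - 1*119 = (10 - 45) - 119 = -35 - 119 = -154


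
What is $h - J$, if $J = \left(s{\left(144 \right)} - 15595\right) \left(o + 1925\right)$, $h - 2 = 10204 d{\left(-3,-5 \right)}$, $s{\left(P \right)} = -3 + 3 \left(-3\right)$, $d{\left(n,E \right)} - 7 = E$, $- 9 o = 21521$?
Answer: $- \frac{65303282}{9} \approx -7.2559 \cdot 10^{6}$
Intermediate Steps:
$o = - \frac{21521}{9}$ ($o = \left(- \frac{1}{9}\right) 21521 = - \frac{21521}{9} \approx -2391.2$)
$d{\left(n,E \right)} = 7 + E$
$s{\left(P \right)} = -12$ ($s{\left(P \right)} = -3 - 9 = -12$)
$h = 20410$ ($h = 2 + 10204 \left(7 - 5\right) = 2 + 10204 \cdot 2 = 2 + 20408 = 20410$)
$J = \frac{65486972}{9}$ ($J = \left(-12 - 15595\right) \left(- \frac{21521}{9} + 1925\right) = \left(-15607\right) \left(- \frac{4196}{9}\right) = \frac{65486972}{9} \approx 7.2763 \cdot 10^{6}$)
$h - J = 20410 - \frac{65486972}{9} = - \frac{65303282}{9}$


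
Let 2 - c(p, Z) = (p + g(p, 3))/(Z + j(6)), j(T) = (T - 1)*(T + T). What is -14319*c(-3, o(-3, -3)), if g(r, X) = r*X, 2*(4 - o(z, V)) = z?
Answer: -4095234/131 ≈ -31261.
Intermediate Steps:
o(z, V) = 4 - z/2
j(T) = 2*T*(-1 + T) (j(T) = (-1 + T)*(2*T) = 2*T*(-1 + T))
g(r, X) = X*r
c(p, Z) = 2 - 4*p/(60 + Z) (c(p, Z) = 2 - (p + 3*p)/(Z + 2*6*(-1 + 6)) = 2 - 4*p/(Z + 2*6*5) = 2 - 4*p/(Z + 60) = 2 - 4*p/(60 + Z))
-14319*c(-3, o(-3, -3)) = -28638*(60 + (4 - ½*(-3)) - 2*(-3))/(60 + (4 - ½*(-3))) = -28638*(60 + (4 + 3/2) + 6)/(60 + (4 + 3/2)) = -28638*(60 + 11/2 + 6)/(60 + 11/2) = -28638*143/(131/2*2) = -28638*2*143/(131*2) = -14319*286/131 = -4095234/131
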